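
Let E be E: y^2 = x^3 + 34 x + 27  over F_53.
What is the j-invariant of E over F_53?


Delta = -16(4 a^3 + 27 b^2) mod 53 = 28
-1728 * (4 a)^3 = -1728 * (4*34)^3 mod 53 = 6
j = 6 * 28^(-1) mod 53 = 4

j = 4 (mod 53)


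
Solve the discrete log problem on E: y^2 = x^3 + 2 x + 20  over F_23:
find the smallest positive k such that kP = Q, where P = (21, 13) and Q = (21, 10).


Enumerate multiples of P until we hit Q = (21, 10):
  1P = (21, 13)
  2P = (13, 9)
  3P = (18, 0)
  4P = (13, 14)
  5P = (21, 10)
Match found at i = 5.

k = 5


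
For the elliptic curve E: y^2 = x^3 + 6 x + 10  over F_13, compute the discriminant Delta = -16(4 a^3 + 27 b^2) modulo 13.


4 a^3 + 27 b^2 = 4*6^3 + 27*10^2 = 864 + 2700 = 3564
Delta = -16 * (3564) = -57024
Delta mod 13 = 7

Delta = 7 (mod 13)


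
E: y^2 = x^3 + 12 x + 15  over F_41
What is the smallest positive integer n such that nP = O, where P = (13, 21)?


Compute successive multiples of P until we hit O:
  1P = (13, 21)
  2P = (6, 4)
  3P = (12, 40)
  4P = (8, 7)
  5P = (18, 6)
  6P = (19, 38)
  7P = (25, 27)
  8P = (34, 30)
  ... (continuing to 47P)
  47P = O

ord(P) = 47


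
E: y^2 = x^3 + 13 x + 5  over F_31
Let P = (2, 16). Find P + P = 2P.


Doubling: s = (3 x1^2 + a) / (2 y1)
s = (3*2^2 + 13) / (2*16) mod 31 = 25
x3 = s^2 - 2 x1 mod 31 = 25^2 - 2*2 = 1
y3 = s (x1 - x3) - y1 mod 31 = 25 * (2 - 1) - 16 = 9

2P = (1, 9)


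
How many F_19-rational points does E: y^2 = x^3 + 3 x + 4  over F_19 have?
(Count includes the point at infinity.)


For each x in F_19, count y with y^2 = x^3 + 3 x + 4 mod 19:
  x = 0: RHS = 4, y in [2, 17]  -> 2 point(s)
  x = 4: RHS = 4, y in [2, 17]  -> 2 point(s)
  x = 5: RHS = 11, y in [7, 12]  -> 2 point(s)
  x = 7: RHS = 7, y in [8, 11]  -> 2 point(s)
  x = 9: RHS = 0, y in [0]  -> 1 point(s)
  x = 11: RHS = 0, y in [0]  -> 1 point(s)
  x = 12: RHS = 1, y in [1, 18]  -> 2 point(s)
  x = 13: RHS = 17, y in [6, 13]  -> 2 point(s)
  x = 14: RHS = 16, y in [4, 15]  -> 2 point(s)
  x = 15: RHS = 4, y in [2, 17]  -> 2 point(s)
  x = 16: RHS = 6, y in [5, 14]  -> 2 point(s)
  x = 17: RHS = 9, y in [3, 16]  -> 2 point(s)
  x = 18: RHS = 0, y in [0]  -> 1 point(s)
Affine points: 23. Add the point at infinity: total = 24.

#E(F_19) = 24


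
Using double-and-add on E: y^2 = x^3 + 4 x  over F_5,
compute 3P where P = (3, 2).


k = 3 = 11_2 (binary, LSB first: 11)
Double-and-add from P = (3, 2):
  bit 0 = 1: acc = O + (3, 2) = (3, 2)
  bit 1 = 1: acc = (3, 2) + (0, 0) = (3, 3)

3P = (3, 3)


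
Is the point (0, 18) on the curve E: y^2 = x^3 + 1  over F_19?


Check whether y^2 = x^3 + 0 x + 1 (mod 19) for (x, y) = (0, 18).
LHS: y^2 = 18^2 mod 19 = 1
RHS: x^3 + 0 x + 1 = 0^3 + 0*0 + 1 mod 19 = 1
LHS = RHS

Yes, on the curve


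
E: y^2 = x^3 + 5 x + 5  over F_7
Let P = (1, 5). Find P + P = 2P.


Doubling: s = (3 x1^2 + a) / (2 y1)
s = (3*1^2 + 5) / (2*5) mod 7 = 5
x3 = s^2 - 2 x1 mod 7 = 5^2 - 2*1 = 2
y3 = s (x1 - x3) - y1 mod 7 = 5 * (1 - 2) - 5 = 4

2P = (2, 4)


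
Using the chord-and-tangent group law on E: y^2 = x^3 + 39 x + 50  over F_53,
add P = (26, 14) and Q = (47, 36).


P != Q, so use the chord formula.
s = (y2 - y1) / (x2 - x1) = (22) / (21) mod 53 = 49
x3 = s^2 - x1 - x2 mod 53 = 49^2 - 26 - 47 = 49
y3 = s (x1 - x3) - y1 mod 53 = 49 * (26 - 49) - 14 = 25

P + Q = (49, 25)


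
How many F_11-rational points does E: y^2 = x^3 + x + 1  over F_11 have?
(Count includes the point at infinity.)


For each x in F_11, count y with y^2 = x^3 + 1 x + 1 mod 11:
  x = 0: RHS = 1, y in [1, 10]  -> 2 point(s)
  x = 1: RHS = 3, y in [5, 6]  -> 2 point(s)
  x = 2: RHS = 0, y in [0]  -> 1 point(s)
  x = 3: RHS = 9, y in [3, 8]  -> 2 point(s)
  x = 4: RHS = 3, y in [5, 6]  -> 2 point(s)
  x = 6: RHS = 3, y in [5, 6]  -> 2 point(s)
  x = 8: RHS = 4, y in [2, 9]  -> 2 point(s)
Affine points: 13. Add the point at infinity: total = 14.

#E(F_11) = 14


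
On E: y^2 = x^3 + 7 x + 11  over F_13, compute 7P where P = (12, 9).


k = 7 = 111_2 (binary, LSB first: 111)
Double-and-add from P = (12, 9):
  bit 0 = 1: acc = O + (12, 9) = (12, 9)
  bit 1 = 1: acc = (12, 9) + (6, 3) = (9, 7)
  bit 2 = 1: acc = (9, 7) + (4, 5) = (9, 6)

7P = (9, 6)


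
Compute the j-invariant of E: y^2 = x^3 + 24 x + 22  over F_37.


Delta = -16(4 a^3 + 27 b^2) mod 37 = 7
-1728 * (4 a)^3 = -1728 * (4*24)^3 mod 37 = 23
j = 23 * 7^(-1) mod 37 = 35

j = 35 (mod 37)


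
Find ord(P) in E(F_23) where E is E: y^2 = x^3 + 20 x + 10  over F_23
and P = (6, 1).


Compute successive multiples of P until we hit O:
  1P = (6, 1)
  2P = (13, 11)
  3P = (22, 9)
  4P = (1, 13)
  5P = (19, 21)
  6P = (2, 14)
  7P = (4, 4)
  8P = (21, 10)
  ... (continuing to 18P)
  18P = O

ord(P) = 18


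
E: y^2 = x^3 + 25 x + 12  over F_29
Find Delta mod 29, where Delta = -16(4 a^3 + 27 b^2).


4 a^3 + 27 b^2 = 4*25^3 + 27*12^2 = 62500 + 3888 = 66388
Delta = -16 * (66388) = -1062208
Delta mod 29 = 4

Delta = 4 (mod 29)


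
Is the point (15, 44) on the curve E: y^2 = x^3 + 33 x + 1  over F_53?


Check whether y^2 = x^3 + 33 x + 1 (mod 53) for (x, y) = (15, 44).
LHS: y^2 = 44^2 mod 53 = 28
RHS: x^3 + 33 x + 1 = 15^3 + 33*15 + 1 mod 53 = 2
LHS != RHS

No, not on the curve


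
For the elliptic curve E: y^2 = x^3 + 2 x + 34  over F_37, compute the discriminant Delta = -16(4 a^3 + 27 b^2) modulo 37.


4 a^3 + 27 b^2 = 4*2^3 + 27*34^2 = 32 + 31212 = 31244
Delta = -16 * (31244) = -499904
Delta mod 37 = 3

Delta = 3 (mod 37)


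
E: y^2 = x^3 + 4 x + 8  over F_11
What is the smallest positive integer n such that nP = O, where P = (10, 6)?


Compute successive multiples of P until we hit O:
  1P = (10, 6)
  2P = (7, 4)
  3P = (3, 6)
  4P = (9, 5)
  5P = (4, 0)
  6P = (9, 6)
  7P = (3, 5)
  8P = (7, 7)
  ... (continuing to 10P)
  10P = O

ord(P) = 10


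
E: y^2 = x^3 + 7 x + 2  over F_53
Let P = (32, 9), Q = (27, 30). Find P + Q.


P != Q, so use the chord formula.
s = (y2 - y1) / (x2 - x1) = (21) / (48) mod 53 = 17
x3 = s^2 - x1 - x2 mod 53 = 17^2 - 32 - 27 = 18
y3 = s (x1 - x3) - y1 mod 53 = 17 * (32 - 18) - 9 = 17

P + Q = (18, 17)


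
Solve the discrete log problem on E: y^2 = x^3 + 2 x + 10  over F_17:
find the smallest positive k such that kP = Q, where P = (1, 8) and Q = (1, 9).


Enumerate multiples of P until we hit Q = (1, 9):
  1P = (1, 8)
  2P = (6, 0)
  3P = (1, 9)
Match found at i = 3.

k = 3


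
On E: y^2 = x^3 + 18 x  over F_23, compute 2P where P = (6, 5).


Doubling: s = (3 x1^2 + a) / (2 y1)
s = (3*6^2 + 18) / (2*5) mod 23 = 8
x3 = s^2 - 2 x1 mod 23 = 8^2 - 2*6 = 6
y3 = s (x1 - x3) - y1 mod 23 = 8 * (6 - 6) - 5 = 18

2P = (6, 18)


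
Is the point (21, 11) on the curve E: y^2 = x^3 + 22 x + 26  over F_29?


Check whether y^2 = x^3 + 22 x + 26 (mod 29) for (x, y) = (21, 11).
LHS: y^2 = 11^2 mod 29 = 5
RHS: x^3 + 22 x + 26 = 21^3 + 22*21 + 26 mod 29 = 5
LHS = RHS

Yes, on the curve


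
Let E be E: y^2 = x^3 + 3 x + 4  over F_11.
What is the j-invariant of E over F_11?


Delta = -16(4 a^3 + 27 b^2) mod 11 = 6
-1728 * (4 a)^3 = -1728 * (4*3)^3 mod 11 = 10
j = 10 * 6^(-1) mod 11 = 9

j = 9 (mod 11)


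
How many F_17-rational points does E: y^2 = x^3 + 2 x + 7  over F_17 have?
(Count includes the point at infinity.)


For each x in F_17, count y with y^2 = x^3 + 2 x + 7 mod 17:
  x = 2: RHS = 2, y in [6, 11]  -> 2 point(s)
  x = 8: RHS = 8, y in [5, 12]  -> 2 point(s)
  x = 11: RHS = 0, y in [0]  -> 1 point(s)
  x = 12: RHS = 8, y in [5, 12]  -> 2 point(s)
  x = 14: RHS = 8, y in [5, 12]  -> 2 point(s)
  x = 16: RHS = 4, y in [2, 15]  -> 2 point(s)
Affine points: 11. Add the point at infinity: total = 12.

#E(F_17) = 12


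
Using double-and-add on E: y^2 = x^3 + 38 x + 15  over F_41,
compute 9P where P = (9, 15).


k = 9 = 1001_2 (binary, LSB first: 1001)
Double-and-add from P = (9, 15):
  bit 0 = 1: acc = O + (9, 15) = (9, 15)
  bit 1 = 0: acc unchanged = (9, 15)
  bit 2 = 0: acc unchanged = (9, 15)
  bit 3 = 1: acc = (9, 15) + (34, 29) = (34, 12)

9P = (34, 12)


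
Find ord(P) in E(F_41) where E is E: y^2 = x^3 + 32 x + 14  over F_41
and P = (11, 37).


Compute successive multiples of P until we hit O:
  1P = (11, 37)
  2P = (27, 15)
  3P = (35, 37)
  4P = (36, 4)
  5P = (25, 11)
  6P = (21, 5)
  7P = (34, 12)
  8P = (14, 34)
  ... (continuing to 33P)
  33P = O

ord(P) = 33


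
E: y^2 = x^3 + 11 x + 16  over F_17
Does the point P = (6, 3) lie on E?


Check whether y^2 = x^3 + 11 x + 16 (mod 17) for (x, y) = (6, 3).
LHS: y^2 = 3^2 mod 17 = 9
RHS: x^3 + 11 x + 16 = 6^3 + 11*6 + 16 mod 17 = 9
LHS = RHS

Yes, on the curve


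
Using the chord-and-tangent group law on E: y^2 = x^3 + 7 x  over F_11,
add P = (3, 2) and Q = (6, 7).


P != Q, so use the chord formula.
s = (y2 - y1) / (x2 - x1) = (5) / (3) mod 11 = 9
x3 = s^2 - x1 - x2 mod 11 = 9^2 - 3 - 6 = 6
y3 = s (x1 - x3) - y1 mod 11 = 9 * (3 - 6) - 2 = 4

P + Q = (6, 4)


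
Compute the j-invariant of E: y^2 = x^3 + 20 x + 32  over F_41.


Delta = -16(4 a^3 + 27 b^2) mod 41 = 30
-1728 * (4 a)^3 = -1728 * (4*20)^3 mod 41 = 7
j = 7 * 30^(-1) mod 41 = 18

j = 18 (mod 41)


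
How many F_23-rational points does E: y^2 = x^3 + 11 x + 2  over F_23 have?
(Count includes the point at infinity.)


For each x in F_23, count y with y^2 = x^3 + 11 x + 2 mod 23:
  x = 0: RHS = 2, y in [5, 18]  -> 2 point(s)
  x = 2: RHS = 9, y in [3, 20]  -> 2 point(s)
  x = 3: RHS = 16, y in [4, 19]  -> 2 point(s)
  x = 4: RHS = 18, y in [8, 15]  -> 2 point(s)
  x = 6: RHS = 8, y in [10, 13]  -> 2 point(s)
  x = 7: RHS = 8, y in [10, 13]  -> 2 point(s)
  x = 8: RHS = 4, y in [2, 21]  -> 2 point(s)
  x = 9: RHS = 2, y in [5, 18]  -> 2 point(s)
  x = 10: RHS = 8, y in [10, 13]  -> 2 point(s)
  x = 14: RHS = 2, y in [5, 18]  -> 2 point(s)
  x = 15: RHS = 0, y in [0]  -> 1 point(s)
  x = 18: RHS = 6, y in [11, 12]  -> 2 point(s)
  x = 19: RHS = 9, y in [3, 20]  -> 2 point(s)
  x = 21: RHS = 18, y in [8, 15]  -> 2 point(s)
  x = 22: RHS = 13, y in [6, 17]  -> 2 point(s)
Affine points: 29. Add the point at infinity: total = 30.

#E(F_23) = 30


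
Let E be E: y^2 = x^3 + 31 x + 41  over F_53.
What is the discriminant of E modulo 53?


4 a^3 + 27 b^2 = 4*31^3 + 27*41^2 = 119164 + 45387 = 164551
Delta = -16 * (164551) = -2632816
Delta mod 53 = 12

Delta = 12 (mod 53)


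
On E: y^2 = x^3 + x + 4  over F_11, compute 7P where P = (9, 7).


k = 7 = 111_2 (binary, LSB first: 111)
Double-and-add from P = (9, 7):
  bit 0 = 1: acc = O + (9, 7) = (9, 7)
  bit 1 = 1: acc = (9, 7) + (2, 5) = (3, 1)
  bit 2 = 1: acc = (3, 1) + (0, 2) = (2, 6)

7P = (2, 6)


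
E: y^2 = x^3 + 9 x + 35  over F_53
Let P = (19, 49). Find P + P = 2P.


Doubling: s = (3 x1^2 + a) / (2 y1)
s = (3*19^2 + 9) / (2*49) mod 53 = 49
x3 = s^2 - 2 x1 mod 53 = 49^2 - 2*19 = 31
y3 = s (x1 - x3) - y1 mod 53 = 49 * (19 - 31) - 49 = 52

2P = (31, 52)


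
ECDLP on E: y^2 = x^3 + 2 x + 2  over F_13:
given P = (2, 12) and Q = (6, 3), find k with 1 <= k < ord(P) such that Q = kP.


Enumerate multiples of P until we hit Q = (6, 3):
  1P = (2, 12)
  2P = (6, 3)
Match found at i = 2.

k = 2


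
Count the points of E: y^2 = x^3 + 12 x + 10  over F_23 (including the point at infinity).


For each x in F_23, count y with y^2 = x^3 + 12 x + 10 mod 23:
  x = 1: RHS = 0, y in [0]  -> 1 point(s)
  x = 3: RHS = 4, y in [2, 21]  -> 2 point(s)
  x = 7: RHS = 0, y in [0]  -> 1 point(s)
  x = 10: RHS = 3, y in [7, 16]  -> 2 point(s)
  x = 11: RHS = 1, y in [1, 22]  -> 2 point(s)
  x = 14: RHS = 1, y in [1, 22]  -> 2 point(s)
  x = 15: RHS = 0, y in [0]  -> 1 point(s)
  x = 18: RHS = 9, y in [3, 20]  -> 2 point(s)
  x = 19: RHS = 13, y in [6, 17]  -> 2 point(s)
  x = 20: RHS = 16, y in [4, 19]  -> 2 point(s)
  x = 21: RHS = 1, y in [1, 22]  -> 2 point(s)
Affine points: 19. Add the point at infinity: total = 20.

#E(F_23) = 20


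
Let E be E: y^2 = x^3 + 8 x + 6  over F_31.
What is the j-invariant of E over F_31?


Delta = -16(4 a^3 + 27 b^2) mod 31 = 9
-1728 * (4 a)^3 = -1728 * (4*8)^3 mod 31 = 8
j = 8 * 9^(-1) mod 31 = 25

j = 25 (mod 31)


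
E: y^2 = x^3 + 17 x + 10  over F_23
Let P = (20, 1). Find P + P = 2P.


Doubling: s = (3 x1^2 + a) / (2 y1)
s = (3*20^2 + 17) / (2*1) mod 23 = 22
x3 = s^2 - 2 x1 mod 23 = 22^2 - 2*20 = 7
y3 = s (x1 - x3) - y1 mod 23 = 22 * (20 - 7) - 1 = 9

2P = (7, 9)


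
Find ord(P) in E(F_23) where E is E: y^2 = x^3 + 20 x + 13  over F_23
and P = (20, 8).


Compute successive multiples of P until we hit O:
  1P = (20, 8)
  2P = (14, 1)
  3P = (14, 22)
  4P = (20, 15)
  5P = O

ord(P) = 5


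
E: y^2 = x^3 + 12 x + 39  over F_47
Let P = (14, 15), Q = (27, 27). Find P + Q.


P != Q, so use the chord formula.
s = (y2 - y1) / (x2 - x1) = (12) / (13) mod 47 = 19
x3 = s^2 - x1 - x2 mod 47 = 19^2 - 14 - 27 = 38
y3 = s (x1 - x3) - y1 mod 47 = 19 * (14 - 38) - 15 = 46

P + Q = (38, 46)


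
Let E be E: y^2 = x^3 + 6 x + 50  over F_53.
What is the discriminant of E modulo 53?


4 a^3 + 27 b^2 = 4*6^3 + 27*50^2 = 864 + 67500 = 68364
Delta = -16 * (68364) = -1093824
Delta mod 53 = 43

Delta = 43 (mod 53)


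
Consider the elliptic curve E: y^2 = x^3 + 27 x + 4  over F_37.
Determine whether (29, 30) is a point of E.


Check whether y^2 = x^3 + 27 x + 4 (mod 37) for (x, y) = (29, 30).
LHS: y^2 = 30^2 mod 37 = 12
RHS: x^3 + 27 x + 4 = 29^3 + 27*29 + 4 mod 37 = 16
LHS != RHS

No, not on the curve


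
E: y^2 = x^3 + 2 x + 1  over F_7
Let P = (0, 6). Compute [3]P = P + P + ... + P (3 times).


k = 3 = 11_2 (binary, LSB first: 11)
Double-and-add from P = (0, 6):
  bit 0 = 1: acc = O + (0, 6) = (0, 6)
  bit 1 = 1: acc = (0, 6) + (1, 2) = (1, 5)

3P = (1, 5)


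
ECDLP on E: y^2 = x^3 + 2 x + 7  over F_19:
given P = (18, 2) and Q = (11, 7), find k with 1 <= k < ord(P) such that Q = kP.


Enumerate multiples of P until we hit Q = (11, 7):
  1P = (18, 2)
  2P = (0, 11)
  3P = (6, 11)
  4P = (11, 7)
Match found at i = 4.

k = 4


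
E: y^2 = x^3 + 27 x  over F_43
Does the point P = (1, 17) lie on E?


Check whether y^2 = x^3 + 27 x + 0 (mod 43) for (x, y) = (1, 17).
LHS: y^2 = 17^2 mod 43 = 31
RHS: x^3 + 27 x + 0 = 1^3 + 27*1 + 0 mod 43 = 28
LHS != RHS

No, not on the curve


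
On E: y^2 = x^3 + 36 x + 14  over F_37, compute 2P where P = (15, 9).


k = 2 = 10_2 (binary, LSB first: 01)
Double-and-add from P = (15, 9):
  bit 0 = 0: acc unchanged = O
  bit 1 = 1: acc = O + (4, 0) = (4, 0)

2P = (4, 0)


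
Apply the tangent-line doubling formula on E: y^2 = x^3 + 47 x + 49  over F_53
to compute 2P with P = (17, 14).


Doubling: s = (3 x1^2 + a) / (2 y1)
s = (3*17^2 + 47) / (2*14) mod 53 = 44
x3 = s^2 - 2 x1 mod 53 = 44^2 - 2*17 = 47
y3 = s (x1 - x3) - y1 mod 53 = 44 * (17 - 47) - 14 = 44

2P = (47, 44)


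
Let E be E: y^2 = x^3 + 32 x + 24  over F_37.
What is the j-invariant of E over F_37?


Delta = -16(4 a^3 + 27 b^2) mod 37 = 1
-1728 * (4 a)^3 = -1728 * (4*32)^3 mod 37 = 23
j = 23 * 1^(-1) mod 37 = 23

j = 23 (mod 37)


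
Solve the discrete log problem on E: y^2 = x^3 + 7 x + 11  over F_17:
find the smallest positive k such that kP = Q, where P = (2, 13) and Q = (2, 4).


Enumerate multiples of P until we hit Q = (2, 4):
  1P = (2, 13)
  2P = (12, 15)
  3P = (1, 11)
  4P = (1, 6)
  5P = (12, 2)
  6P = (2, 4)
Match found at i = 6.

k = 6


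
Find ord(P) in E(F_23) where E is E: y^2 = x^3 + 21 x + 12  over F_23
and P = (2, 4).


Compute successive multiples of P until we hit O:
  1P = (2, 4)
  2P = (22, 17)
  3P = (5, 9)
  4P = (6, 20)
  5P = (8, 18)
  6P = (21, 13)
  7P = (18, 9)
  8P = (19, 18)
  ... (continuing to 21P)
  21P = O

ord(P) = 21


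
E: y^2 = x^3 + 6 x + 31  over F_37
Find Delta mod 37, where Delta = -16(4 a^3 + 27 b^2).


4 a^3 + 27 b^2 = 4*6^3 + 27*31^2 = 864 + 25947 = 26811
Delta = -16 * (26811) = -428976
Delta mod 37 = 2

Delta = 2 (mod 37)


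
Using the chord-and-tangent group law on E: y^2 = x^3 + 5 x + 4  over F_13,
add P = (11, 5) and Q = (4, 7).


P != Q, so use the chord formula.
s = (y2 - y1) / (x2 - x1) = (2) / (6) mod 13 = 9
x3 = s^2 - x1 - x2 mod 13 = 9^2 - 11 - 4 = 1
y3 = s (x1 - x3) - y1 mod 13 = 9 * (11 - 1) - 5 = 7

P + Q = (1, 7)


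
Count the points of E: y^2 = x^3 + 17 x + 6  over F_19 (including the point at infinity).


For each x in F_19, count y with y^2 = x^3 + 17 x + 6 mod 19:
  x = 0: RHS = 6, y in [5, 14]  -> 2 point(s)
  x = 1: RHS = 5, y in [9, 10]  -> 2 point(s)
  x = 4: RHS = 5, y in [9, 10]  -> 2 point(s)
  x = 5: RHS = 7, y in [8, 11]  -> 2 point(s)
  x = 6: RHS = 1, y in [1, 18]  -> 2 point(s)
  x = 10: RHS = 17, y in [6, 13]  -> 2 point(s)
  x = 11: RHS = 4, y in [2, 17]  -> 2 point(s)
  x = 12: RHS = 0, y in [0]  -> 1 point(s)
  x = 13: RHS = 11, y in [7, 12]  -> 2 point(s)
  x = 14: RHS = 5, y in [9, 10]  -> 2 point(s)
  x = 15: RHS = 7, y in [8, 11]  -> 2 point(s)
  x = 16: RHS = 4, y in [2, 17]  -> 2 point(s)
  x = 18: RHS = 7, y in [8, 11]  -> 2 point(s)
Affine points: 25. Add the point at infinity: total = 26.

#E(F_19) = 26


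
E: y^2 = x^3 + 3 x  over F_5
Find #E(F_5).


For each x in F_5, count y with y^2 = x^3 + 3 x + 0 mod 5:
  x = 0: RHS = 0, y in [0]  -> 1 point(s)
  x = 1: RHS = 4, y in [2, 3]  -> 2 point(s)
  x = 2: RHS = 4, y in [2, 3]  -> 2 point(s)
  x = 3: RHS = 1, y in [1, 4]  -> 2 point(s)
  x = 4: RHS = 1, y in [1, 4]  -> 2 point(s)
Affine points: 9. Add the point at infinity: total = 10.

#E(F_5) = 10


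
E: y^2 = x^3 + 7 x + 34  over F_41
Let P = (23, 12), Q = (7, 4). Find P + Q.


P != Q, so use the chord formula.
s = (y2 - y1) / (x2 - x1) = (33) / (25) mod 41 = 21
x3 = s^2 - x1 - x2 mod 41 = 21^2 - 23 - 7 = 1
y3 = s (x1 - x3) - y1 mod 41 = 21 * (23 - 1) - 12 = 40

P + Q = (1, 40)


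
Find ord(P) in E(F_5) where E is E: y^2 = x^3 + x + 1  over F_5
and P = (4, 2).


Compute successive multiples of P until we hit O:
  1P = (4, 2)
  2P = (3, 4)
  3P = (2, 4)
  4P = (0, 4)
  5P = (0, 1)
  6P = (2, 1)
  7P = (3, 1)
  8P = (4, 3)
  ... (continuing to 9P)
  9P = O

ord(P) = 9


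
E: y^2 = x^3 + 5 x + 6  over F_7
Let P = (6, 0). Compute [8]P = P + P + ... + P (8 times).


k = 8 = 1000_2 (binary, LSB first: 0001)
Double-and-add from P = (6, 0):
  bit 0 = 0: acc unchanged = O
  bit 1 = 0: acc unchanged = O
  bit 2 = 0: acc unchanged = O
  bit 3 = 1: acc = O + O = O

8P = O


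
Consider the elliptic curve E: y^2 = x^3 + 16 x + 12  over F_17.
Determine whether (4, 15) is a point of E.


Check whether y^2 = x^3 + 16 x + 12 (mod 17) for (x, y) = (4, 15).
LHS: y^2 = 15^2 mod 17 = 4
RHS: x^3 + 16 x + 12 = 4^3 + 16*4 + 12 mod 17 = 4
LHS = RHS

Yes, on the curve


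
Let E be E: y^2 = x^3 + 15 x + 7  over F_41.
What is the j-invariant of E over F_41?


Delta = -16(4 a^3 + 27 b^2) mod 41 = 17
-1728 * (4 a)^3 = -1728 * (4*15)^3 mod 41 = 10
j = 10 * 17^(-1) mod 41 = 3

j = 3 (mod 41)


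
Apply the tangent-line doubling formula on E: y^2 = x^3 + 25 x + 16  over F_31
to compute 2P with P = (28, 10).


Doubling: s = (3 x1^2 + a) / (2 y1)
s = (3*28^2 + 25) / (2*10) mod 31 = 15
x3 = s^2 - 2 x1 mod 31 = 15^2 - 2*28 = 14
y3 = s (x1 - x3) - y1 mod 31 = 15 * (28 - 14) - 10 = 14

2P = (14, 14)


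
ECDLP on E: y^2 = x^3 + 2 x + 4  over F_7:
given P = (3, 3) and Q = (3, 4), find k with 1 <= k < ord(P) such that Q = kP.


Enumerate multiples of P until we hit Q = (3, 4):
  1P = (3, 3)
  2P = (2, 3)
  3P = (2, 4)
  4P = (3, 4)
Match found at i = 4.

k = 4


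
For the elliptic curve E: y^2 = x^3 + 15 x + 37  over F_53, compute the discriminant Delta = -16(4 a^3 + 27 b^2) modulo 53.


4 a^3 + 27 b^2 = 4*15^3 + 27*37^2 = 13500 + 36963 = 50463
Delta = -16 * (50463) = -807408
Delta mod 53 = 47

Delta = 47 (mod 53)


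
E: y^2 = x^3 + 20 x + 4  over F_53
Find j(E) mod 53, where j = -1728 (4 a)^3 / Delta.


Delta = -16(4 a^3 + 27 b^2) mod 53 = 11
-1728 * (4 a)^3 = -1728 * (4*20)^3 mod 53 = 49
j = 49 * 11^(-1) mod 53 = 43

j = 43 (mod 53)


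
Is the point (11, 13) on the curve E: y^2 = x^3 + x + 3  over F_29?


Check whether y^2 = x^3 + 1 x + 3 (mod 29) for (x, y) = (11, 13).
LHS: y^2 = 13^2 mod 29 = 24
RHS: x^3 + 1 x + 3 = 11^3 + 1*11 + 3 mod 29 = 11
LHS != RHS

No, not on the curve


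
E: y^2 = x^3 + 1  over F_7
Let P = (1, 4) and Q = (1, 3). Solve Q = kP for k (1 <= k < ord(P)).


Enumerate multiples of P until we hit Q = (1, 3):
  1P = (1, 4)
  2P = (0, 6)
  3P = (3, 0)
  4P = (0, 1)
  5P = (1, 3)
Match found at i = 5.

k = 5


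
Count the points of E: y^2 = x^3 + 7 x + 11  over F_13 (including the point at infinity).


For each x in F_13, count y with y^2 = x^3 + 7 x + 11 mod 13:
  x = 4: RHS = 12, y in [5, 8]  -> 2 point(s)
  x = 6: RHS = 9, y in [3, 10]  -> 2 point(s)
  x = 7: RHS = 0, y in [0]  -> 1 point(s)
  x = 9: RHS = 10, y in [6, 7]  -> 2 point(s)
  x = 12: RHS = 3, y in [4, 9]  -> 2 point(s)
Affine points: 9. Add the point at infinity: total = 10.

#E(F_13) = 10


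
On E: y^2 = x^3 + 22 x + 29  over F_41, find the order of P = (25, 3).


Compute successive multiples of P until we hit O:
  1P = (25, 3)
  2P = (16, 34)
  3P = (23, 22)
  4P = (32, 2)
  5P = (20, 8)
  6P = (38, 10)
  7P = (37, 0)
  8P = (38, 31)
  ... (continuing to 14P)
  14P = O

ord(P) = 14


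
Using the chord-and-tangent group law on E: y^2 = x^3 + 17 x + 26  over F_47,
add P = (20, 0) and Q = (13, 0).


P != Q, so use the chord formula.
s = (y2 - y1) / (x2 - x1) = (0) / (40) mod 47 = 0
x3 = s^2 - x1 - x2 mod 47 = 0^2 - 20 - 13 = 14
y3 = s (x1 - x3) - y1 mod 47 = 0 * (20 - 14) - 0 = 0

P + Q = (14, 0)


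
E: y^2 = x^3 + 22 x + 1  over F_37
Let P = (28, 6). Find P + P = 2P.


Doubling: s = (3 x1^2 + a) / (2 y1)
s = (3*28^2 + 22) / (2*6) mod 37 = 19
x3 = s^2 - 2 x1 mod 37 = 19^2 - 2*28 = 9
y3 = s (x1 - x3) - y1 mod 37 = 19 * (28 - 9) - 6 = 22

2P = (9, 22)


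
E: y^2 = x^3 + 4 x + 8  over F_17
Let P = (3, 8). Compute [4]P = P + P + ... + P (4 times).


k = 4 = 100_2 (binary, LSB first: 001)
Double-and-add from P = (3, 8):
  bit 0 = 0: acc unchanged = O
  bit 1 = 0: acc unchanged = O
  bit 2 = 1: acc = O + (3, 8) = (3, 8)

4P = (3, 8)


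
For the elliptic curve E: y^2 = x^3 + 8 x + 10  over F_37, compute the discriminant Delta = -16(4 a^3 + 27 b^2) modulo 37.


4 a^3 + 27 b^2 = 4*8^3 + 27*10^2 = 2048 + 2700 = 4748
Delta = -16 * (4748) = -75968
Delta mod 37 = 30

Delta = 30 (mod 37)


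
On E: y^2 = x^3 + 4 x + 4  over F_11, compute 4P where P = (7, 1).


k = 4 = 100_2 (binary, LSB first: 001)
Double-and-add from P = (7, 1):
  bit 0 = 0: acc unchanged = O
  bit 1 = 0: acc unchanged = O
  bit 2 = 1: acc = O + (8, 8) = (8, 8)

4P = (8, 8)


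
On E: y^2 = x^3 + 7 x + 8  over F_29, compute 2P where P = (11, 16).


Doubling: s = (3 x1^2 + a) / (2 y1)
s = (3*11^2 + 7) / (2*16) mod 29 = 17
x3 = s^2 - 2 x1 mod 29 = 17^2 - 2*11 = 6
y3 = s (x1 - x3) - y1 mod 29 = 17 * (11 - 6) - 16 = 11

2P = (6, 11)


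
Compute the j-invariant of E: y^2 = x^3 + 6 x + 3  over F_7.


Delta = -16(4 a^3 + 27 b^2) mod 7 = 5
-1728 * (4 a)^3 = -1728 * (4*6)^3 mod 7 = 6
j = 6 * 5^(-1) mod 7 = 4

j = 4 (mod 7)


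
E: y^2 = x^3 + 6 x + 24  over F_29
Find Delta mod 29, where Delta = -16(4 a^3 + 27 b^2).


4 a^3 + 27 b^2 = 4*6^3 + 27*24^2 = 864 + 15552 = 16416
Delta = -16 * (16416) = -262656
Delta mod 29 = 26

Delta = 26 (mod 29)


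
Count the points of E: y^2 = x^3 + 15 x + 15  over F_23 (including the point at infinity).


For each x in F_23, count y with y^2 = x^3 + 15 x + 15 mod 23:
  x = 1: RHS = 8, y in [10, 13]  -> 2 point(s)
  x = 3: RHS = 18, y in [8, 15]  -> 2 point(s)
  x = 4: RHS = 1, y in [1, 22]  -> 2 point(s)
  x = 5: RHS = 8, y in [10, 13]  -> 2 point(s)
  x = 7: RHS = 3, y in [7, 16]  -> 2 point(s)
  x = 8: RHS = 3, y in [7, 16]  -> 2 point(s)
  x = 11: RHS = 16, y in [4, 19]  -> 2 point(s)
  x = 14: RHS = 2, y in [5, 18]  -> 2 point(s)
  x = 15: RHS = 4, y in [2, 21]  -> 2 point(s)
  x = 16: RHS = 4, y in [2, 21]  -> 2 point(s)
  x = 17: RHS = 8, y in [10, 13]  -> 2 point(s)
  x = 19: RHS = 6, y in [11, 12]  -> 2 point(s)
  x = 20: RHS = 12, y in [9, 14]  -> 2 point(s)
  x = 21: RHS = 0, y in [0]  -> 1 point(s)
Affine points: 27. Add the point at infinity: total = 28.

#E(F_23) = 28


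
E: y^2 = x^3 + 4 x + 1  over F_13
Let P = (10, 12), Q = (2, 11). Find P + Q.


P != Q, so use the chord formula.
s = (y2 - y1) / (x2 - x1) = (12) / (5) mod 13 = 5
x3 = s^2 - x1 - x2 mod 13 = 5^2 - 10 - 2 = 0
y3 = s (x1 - x3) - y1 mod 13 = 5 * (10 - 0) - 12 = 12

P + Q = (0, 12)


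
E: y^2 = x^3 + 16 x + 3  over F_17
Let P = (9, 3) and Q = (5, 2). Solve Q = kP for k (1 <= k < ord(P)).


Enumerate multiples of P until we hit Q = (5, 2):
  1P = (9, 3)
  2P = (7, 4)
  3P = (14, 8)
  4P = (12, 11)
  5P = (5, 2)
Match found at i = 5.

k = 5


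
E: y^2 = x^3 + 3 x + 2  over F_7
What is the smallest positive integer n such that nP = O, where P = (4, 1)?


Compute successive multiples of P until we hit O:
  1P = (4, 1)
  2P = (0, 3)
  3P = (5, 3)
  4P = (2, 3)
  5P = (2, 4)
  6P = (5, 4)
  7P = (0, 4)
  8P = (4, 6)
  ... (continuing to 9P)
  9P = O

ord(P) = 9


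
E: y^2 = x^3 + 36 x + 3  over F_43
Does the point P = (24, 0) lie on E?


Check whether y^2 = x^3 + 36 x + 3 (mod 43) for (x, y) = (24, 0).
LHS: y^2 = 0^2 mod 43 = 0
RHS: x^3 + 36 x + 3 = 24^3 + 36*24 + 3 mod 43 = 28
LHS != RHS

No, not on the curve


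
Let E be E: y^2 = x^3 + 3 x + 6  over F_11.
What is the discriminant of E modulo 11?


4 a^3 + 27 b^2 = 4*3^3 + 27*6^2 = 108 + 972 = 1080
Delta = -16 * (1080) = -17280
Delta mod 11 = 1

Delta = 1 (mod 11)


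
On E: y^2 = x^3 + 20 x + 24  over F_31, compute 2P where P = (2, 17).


Doubling: s = (3 x1^2 + a) / (2 y1)
s = (3*2^2 + 20) / (2*17) mod 31 = 21
x3 = s^2 - 2 x1 mod 31 = 21^2 - 2*2 = 3
y3 = s (x1 - x3) - y1 mod 31 = 21 * (2 - 3) - 17 = 24

2P = (3, 24)


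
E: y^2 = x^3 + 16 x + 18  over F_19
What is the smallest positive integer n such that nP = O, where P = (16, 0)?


Compute successive multiples of P until we hit O:
  1P = (16, 0)
  2P = O

ord(P) = 2


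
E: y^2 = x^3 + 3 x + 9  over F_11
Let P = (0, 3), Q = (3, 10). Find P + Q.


P != Q, so use the chord formula.
s = (y2 - y1) / (x2 - x1) = (7) / (3) mod 11 = 6
x3 = s^2 - x1 - x2 mod 11 = 6^2 - 0 - 3 = 0
y3 = s (x1 - x3) - y1 mod 11 = 6 * (0 - 0) - 3 = 8

P + Q = (0, 8)


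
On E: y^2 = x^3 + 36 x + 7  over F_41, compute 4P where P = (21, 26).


k = 4 = 100_2 (binary, LSB first: 001)
Double-and-add from P = (21, 26):
  bit 0 = 0: acc unchanged = O
  bit 1 = 0: acc unchanged = O
  bit 2 = 1: acc = O + (22, 34) = (22, 34)

4P = (22, 34)


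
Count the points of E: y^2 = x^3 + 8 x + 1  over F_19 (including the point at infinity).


For each x in F_19, count y with y^2 = x^3 + 8 x + 1 mod 19:
  x = 0: RHS = 1, y in [1, 18]  -> 2 point(s)
  x = 2: RHS = 6, y in [5, 14]  -> 2 point(s)
  x = 7: RHS = 1, y in [1, 18]  -> 2 point(s)
  x = 8: RHS = 7, y in [8, 11]  -> 2 point(s)
  x = 9: RHS = 4, y in [2, 17]  -> 2 point(s)
  x = 10: RHS = 17, y in [6, 13]  -> 2 point(s)
  x = 12: RHS = 1, y in [1, 18]  -> 2 point(s)
  x = 14: RHS = 7, y in [8, 11]  -> 2 point(s)
  x = 15: RHS = 0, y in [0]  -> 1 point(s)
  x = 16: RHS = 7, y in [8, 11]  -> 2 point(s)
  x = 18: RHS = 11, y in [7, 12]  -> 2 point(s)
Affine points: 21. Add the point at infinity: total = 22.

#E(F_19) = 22


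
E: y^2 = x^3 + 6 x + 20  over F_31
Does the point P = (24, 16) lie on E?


Check whether y^2 = x^3 + 6 x + 20 (mod 31) for (x, y) = (24, 16).
LHS: y^2 = 16^2 mod 31 = 8
RHS: x^3 + 6 x + 20 = 24^3 + 6*24 + 20 mod 31 = 7
LHS != RHS

No, not on the curve


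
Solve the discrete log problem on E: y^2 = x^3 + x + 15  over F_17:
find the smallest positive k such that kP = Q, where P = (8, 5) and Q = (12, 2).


Enumerate multiples of P until we hit Q = (12, 2):
  1P = (8, 5)
  2P = (0, 10)
  3P = (7, 5)
  4P = (2, 12)
  5P = (6, 4)
  6P = (16, 8)
  7P = (12, 2)
Match found at i = 7.

k = 7


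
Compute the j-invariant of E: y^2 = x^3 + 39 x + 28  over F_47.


Delta = -16(4 a^3 + 27 b^2) mod 47 = 3
-1728 * (4 a)^3 = -1728 * (4*39)^3 mod 47 = 42
j = 42 * 3^(-1) mod 47 = 14

j = 14 (mod 47)


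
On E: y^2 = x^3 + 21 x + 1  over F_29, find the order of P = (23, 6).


Compute successive multiples of P until we hit O:
  1P = (23, 6)
  2P = (17, 15)
  3P = (13, 8)
  4P = (0, 1)
  5P = (22, 27)
  6P = (19, 26)
  7P = (12, 26)
  8P = (16, 5)
  ... (continuing to 39P)
  39P = O

ord(P) = 39


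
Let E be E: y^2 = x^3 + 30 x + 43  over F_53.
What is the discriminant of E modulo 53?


4 a^3 + 27 b^2 = 4*30^3 + 27*43^2 = 108000 + 49923 = 157923
Delta = -16 * (157923) = -2526768
Delta mod 53 = 7

Delta = 7 (mod 53)


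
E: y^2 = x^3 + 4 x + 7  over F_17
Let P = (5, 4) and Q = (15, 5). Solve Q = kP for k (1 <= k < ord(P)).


Enumerate multiples of P until we hit Q = (15, 5):
  1P = (5, 4)
  2P = (15, 12)
  3P = (16, 11)
  4P = (12, 7)
  5P = (4, 11)
  6P = (6, 3)
  7P = (7, 15)
  8P = (14, 6)
  9P = (14, 11)
  10P = (7, 2)
  11P = (6, 14)
  12P = (4, 6)
  13P = (12, 10)
  14P = (16, 6)
  15P = (15, 5)
Match found at i = 15.

k = 15


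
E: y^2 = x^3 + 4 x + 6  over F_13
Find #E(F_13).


For each x in F_13, count y with y^2 = x^3 + 4 x + 6 mod 13:
  x = 2: RHS = 9, y in [3, 10]  -> 2 point(s)
  x = 6: RHS = 12, y in [5, 8]  -> 2 point(s)
  x = 7: RHS = 0, y in [0]  -> 1 point(s)
  x = 8: RHS = 4, y in [2, 11]  -> 2 point(s)
  x = 9: RHS = 4, y in [2, 11]  -> 2 point(s)
  x = 11: RHS = 3, y in [4, 9]  -> 2 point(s)
  x = 12: RHS = 1, y in [1, 12]  -> 2 point(s)
Affine points: 13. Add the point at infinity: total = 14.

#E(F_13) = 14


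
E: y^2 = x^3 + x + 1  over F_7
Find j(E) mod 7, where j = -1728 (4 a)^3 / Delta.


Delta = -16(4 a^3 + 27 b^2) mod 7 = 1
-1728 * (4 a)^3 = -1728 * (4*1)^3 mod 7 = 1
j = 1 * 1^(-1) mod 7 = 1

j = 1 (mod 7)


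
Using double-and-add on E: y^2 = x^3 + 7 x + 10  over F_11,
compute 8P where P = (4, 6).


k = 8 = 1000_2 (binary, LSB first: 0001)
Double-and-add from P = (4, 6):
  bit 0 = 0: acc unchanged = O
  bit 1 = 0: acc unchanged = O
  bit 2 = 0: acc unchanged = O
  bit 3 = 1: acc = O + (4, 5) = (4, 5)

8P = (4, 5)


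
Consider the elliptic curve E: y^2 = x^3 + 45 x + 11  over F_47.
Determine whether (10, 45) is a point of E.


Check whether y^2 = x^3 + 45 x + 11 (mod 47) for (x, y) = (10, 45).
LHS: y^2 = 45^2 mod 47 = 4
RHS: x^3 + 45 x + 11 = 10^3 + 45*10 + 11 mod 47 = 4
LHS = RHS

Yes, on the curve


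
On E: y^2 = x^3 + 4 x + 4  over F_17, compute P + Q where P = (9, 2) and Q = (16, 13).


P != Q, so use the chord formula.
s = (y2 - y1) / (x2 - x1) = (11) / (7) mod 17 = 4
x3 = s^2 - x1 - x2 mod 17 = 4^2 - 9 - 16 = 8
y3 = s (x1 - x3) - y1 mod 17 = 4 * (9 - 8) - 2 = 2

P + Q = (8, 2)


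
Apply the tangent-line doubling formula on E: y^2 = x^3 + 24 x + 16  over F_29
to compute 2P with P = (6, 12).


Doubling: s = (3 x1^2 + a) / (2 y1)
s = (3*6^2 + 24) / (2*12) mod 29 = 20
x3 = s^2 - 2 x1 mod 29 = 20^2 - 2*6 = 11
y3 = s (x1 - x3) - y1 mod 29 = 20 * (6 - 11) - 12 = 4

2P = (11, 4)


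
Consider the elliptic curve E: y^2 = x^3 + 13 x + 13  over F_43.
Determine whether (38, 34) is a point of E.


Check whether y^2 = x^3 + 13 x + 13 (mod 43) for (x, y) = (38, 34).
LHS: y^2 = 34^2 mod 43 = 38
RHS: x^3 + 13 x + 13 = 38^3 + 13*38 + 13 mod 43 = 38
LHS = RHS

Yes, on the curve


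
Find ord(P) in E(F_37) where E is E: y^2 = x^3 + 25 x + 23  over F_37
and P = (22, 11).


Compute successive multiples of P until we hit O:
  1P = (22, 11)
  2P = (33, 9)
  3P = (12, 4)
  4P = (12, 33)
  5P = (33, 28)
  6P = (22, 26)
  7P = O

ord(P) = 7


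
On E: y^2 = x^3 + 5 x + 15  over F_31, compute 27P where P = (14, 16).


k = 27 = 11011_2 (binary, LSB first: 11011)
Double-and-add from P = (14, 16):
  bit 0 = 1: acc = O + (14, 16) = (14, 16)
  bit 1 = 1: acc = (14, 16) + (19, 26) = (2, 8)
  bit 2 = 0: acc unchanged = (2, 8)
  bit 3 = 1: acc = (2, 8) + (9, 18) = (29, 11)
  bit 4 = 1: acc = (29, 11) + (13, 13) = (5, 17)

27P = (5, 17)


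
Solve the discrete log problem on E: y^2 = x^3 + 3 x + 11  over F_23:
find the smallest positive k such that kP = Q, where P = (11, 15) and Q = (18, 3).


Enumerate multiples of P until we hit Q = (18, 3):
  1P = (11, 15)
  2P = (10, 11)
  3P = (18, 3)
Match found at i = 3.

k = 3


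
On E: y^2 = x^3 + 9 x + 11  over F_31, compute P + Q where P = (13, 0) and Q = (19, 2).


P != Q, so use the chord formula.
s = (y2 - y1) / (x2 - x1) = (2) / (6) mod 31 = 21
x3 = s^2 - x1 - x2 mod 31 = 21^2 - 13 - 19 = 6
y3 = s (x1 - x3) - y1 mod 31 = 21 * (13 - 6) - 0 = 23

P + Q = (6, 23)


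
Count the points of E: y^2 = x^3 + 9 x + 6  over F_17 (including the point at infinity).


For each x in F_17, count y with y^2 = x^3 + 9 x + 6 mod 17:
  x = 1: RHS = 16, y in [4, 13]  -> 2 point(s)
  x = 2: RHS = 15, y in [7, 10]  -> 2 point(s)
  x = 3: RHS = 9, y in [3, 14]  -> 2 point(s)
  x = 4: RHS = 4, y in [2, 15]  -> 2 point(s)
  x = 6: RHS = 4, y in [2, 15]  -> 2 point(s)
  x = 7: RHS = 4, y in [2, 15]  -> 2 point(s)
  x = 9: RHS = 0, y in [0]  -> 1 point(s)
  x = 10: RHS = 8, y in [5, 12]  -> 2 point(s)
  x = 11: RHS = 8, y in [5, 12]  -> 2 point(s)
  x = 13: RHS = 8, y in [5, 12]  -> 2 point(s)
  x = 16: RHS = 13, y in [8, 9]  -> 2 point(s)
Affine points: 21. Add the point at infinity: total = 22.

#E(F_17) = 22


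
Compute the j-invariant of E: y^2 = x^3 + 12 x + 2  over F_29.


Delta = -16(4 a^3 + 27 b^2) mod 29 = 26
-1728 * (4 a)^3 = -1728 * (4*12)^3 mod 29 = 6
j = 6 * 26^(-1) mod 29 = 27

j = 27 (mod 29)


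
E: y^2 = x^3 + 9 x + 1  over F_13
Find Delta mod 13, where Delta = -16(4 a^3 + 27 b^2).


4 a^3 + 27 b^2 = 4*9^3 + 27*1^2 = 2916 + 27 = 2943
Delta = -16 * (2943) = -47088
Delta mod 13 = 11

Delta = 11 (mod 13)


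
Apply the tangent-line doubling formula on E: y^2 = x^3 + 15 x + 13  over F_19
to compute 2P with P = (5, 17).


Doubling: s = (3 x1^2 + a) / (2 y1)
s = (3*5^2 + 15) / (2*17) mod 19 = 6
x3 = s^2 - 2 x1 mod 19 = 6^2 - 2*5 = 7
y3 = s (x1 - x3) - y1 mod 19 = 6 * (5 - 7) - 17 = 9

2P = (7, 9)


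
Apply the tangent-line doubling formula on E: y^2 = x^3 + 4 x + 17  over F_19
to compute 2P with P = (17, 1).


Doubling: s = (3 x1^2 + a) / (2 y1)
s = (3*17^2 + 4) / (2*1) mod 19 = 8
x3 = s^2 - 2 x1 mod 19 = 8^2 - 2*17 = 11
y3 = s (x1 - x3) - y1 mod 19 = 8 * (17 - 11) - 1 = 9

2P = (11, 9)


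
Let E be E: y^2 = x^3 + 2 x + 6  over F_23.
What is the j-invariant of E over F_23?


Delta = -16(4 a^3 + 27 b^2) mod 23 = 13
-1728 * (4 a)^3 = -1728 * (4*2)^3 mod 23 = 5
j = 5 * 13^(-1) mod 23 = 11

j = 11 (mod 23)


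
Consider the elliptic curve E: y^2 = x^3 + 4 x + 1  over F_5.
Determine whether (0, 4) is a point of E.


Check whether y^2 = x^3 + 4 x + 1 (mod 5) for (x, y) = (0, 4).
LHS: y^2 = 4^2 mod 5 = 1
RHS: x^3 + 4 x + 1 = 0^3 + 4*0 + 1 mod 5 = 1
LHS = RHS

Yes, on the curve


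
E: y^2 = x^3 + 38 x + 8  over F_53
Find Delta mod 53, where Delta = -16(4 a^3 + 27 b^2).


4 a^3 + 27 b^2 = 4*38^3 + 27*8^2 = 219488 + 1728 = 221216
Delta = -16 * (221216) = -3539456
Delta mod 53 = 43

Delta = 43 (mod 53)


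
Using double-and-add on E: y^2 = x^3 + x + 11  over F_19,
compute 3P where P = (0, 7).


k = 3 = 11_2 (binary, LSB first: 11)
Double-and-add from P = (0, 7):
  bit 0 = 1: acc = O + (0, 7) = (0, 7)
  bit 1 = 1: acc = (0, 7) + (16, 0) = (0, 12)

3P = (0, 12)


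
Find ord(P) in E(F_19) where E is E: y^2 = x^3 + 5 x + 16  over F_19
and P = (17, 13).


Compute successive multiples of P until we hit O:
  1P = (17, 13)
  2P = (13, 13)
  3P = (8, 6)
  4P = (0, 15)
  5P = (3, 1)
  6P = (4, 9)
  7P = (9, 7)
  8P = (9, 12)
  ... (continuing to 15P)
  15P = O

ord(P) = 15


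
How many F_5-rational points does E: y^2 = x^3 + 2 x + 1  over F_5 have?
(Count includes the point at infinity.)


For each x in F_5, count y with y^2 = x^3 + 2 x + 1 mod 5:
  x = 0: RHS = 1, y in [1, 4]  -> 2 point(s)
  x = 1: RHS = 4, y in [2, 3]  -> 2 point(s)
  x = 3: RHS = 4, y in [2, 3]  -> 2 point(s)
Affine points: 6. Add the point at infinity: total = 7.

#E(F_5) = 7


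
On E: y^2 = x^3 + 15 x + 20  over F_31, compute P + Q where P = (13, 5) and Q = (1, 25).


P != Q, so use the chord formula.
s = (y2 - y1) / (x2 - x1) = (20) / (19) mod 31 = 19
x3 = s^2 - x1 - x2 mod 31 = 19^2 - 13 - 1 = 6
y3 = s (x1 - x3) - y1 mod 31 = 19 * (13 - 6) - 5 = 4

P + Q = (6, 4)


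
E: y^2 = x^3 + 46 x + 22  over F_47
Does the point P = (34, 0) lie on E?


Check whether y^2 = x^3 + 46 x + 22 (mod 47) for (x, y) = (34, 0).
LHS: y^2 = 0^2 mod 47 = 0
RHS: x^3 + 46 x + 22 = 34^3 + 46*34 + 22 mod 47 = 0
LHS = RHS

Yes, on the curve


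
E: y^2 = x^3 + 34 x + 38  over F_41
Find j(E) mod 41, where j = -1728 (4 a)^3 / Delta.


Delta = -16(4 a^3 + 27 b^2) mod 41 = 24
-1728 * (4 a)^3 = -1728 * (4*34)^3 mod 41 = 20
j = 20 * 24^(-1) mod 41 = 35

j = 35 (mod 41)


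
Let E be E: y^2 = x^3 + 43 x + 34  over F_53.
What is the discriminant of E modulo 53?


4 a^3 + 27 b^2 = 4*43^3 + 27*34^2 = 318028 + 31212 = 349240
Delta = -16 * (349240) = -5587840
Delta mod 53 = 3

Delta = 3 (mod 53)


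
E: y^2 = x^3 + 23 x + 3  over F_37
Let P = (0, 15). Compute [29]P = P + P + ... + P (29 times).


k = 29 = 11101_2 (binary, LSB first: 10111)
Double-and-add from P = (0, 15):
  bit 0 = 1: acc = O + (0, 15) = (0, 15)
  bit 1 = 0: acc unchanged = (0, 15)
  bit 2 = 1: acc = (0, 15) + (25, 16) = (21, 33)
  bit 3 = 1: acc = (21, 33) + (17, 33) = (36, 4)
  bit 4 = 1: acc = (36, 4) + (10, 30) = (29, 26)

29P = (29, 26)


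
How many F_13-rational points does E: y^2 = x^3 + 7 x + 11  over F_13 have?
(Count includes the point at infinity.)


For each x in F_13, count y with y^2 = x^3 + 7 x + 11 mod 13:
  x = 4: RHS = 12, y in [5, 8]  -> 2 point(s)
  x = 6: RHS = 9, y in [3, 10]  -> 2 point(s)
  x = 7: RHS = 0, y in [0]  -> 1 point(s)
  x = 9: RHS = 10, y in [6, 7]  -> 2 point(s)
  x = 12: RHS = 3, y in [4, 9]  -> 2 point(s)
Affine points: 9. Add the point at infinity: total = 10.

#E(F_13) = 10


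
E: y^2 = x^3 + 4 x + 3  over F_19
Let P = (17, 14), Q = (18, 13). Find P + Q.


P != Q, so use the chord formula.
s = (y2 - y1) / (x2 - x1) = (18) / (1) mod 19 = 18
x3 = s^2 - x1 - x2 mod 19 = 18^2 - 17 - 18 = 4
y3 = s (x1 - x3) - y1 mod 19 = 18 * (17 - 4) - 14 = 11

P + Q = (4, 11)


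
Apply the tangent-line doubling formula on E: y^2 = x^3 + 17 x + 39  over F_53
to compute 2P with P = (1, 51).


Doubling: s = (3 x1^2 + a) / (2 y1)
s = (3*1^2 + 17) / (2*51) mod 53 = 48
x3 = s^2 - 2 x1 mod 53 = 48^2 - 2*1 = 23
y3 = s (x1 - x3) - y1 mod 53 = 48 * (1 - 23) - 51 = 6

2P = (23, 6)


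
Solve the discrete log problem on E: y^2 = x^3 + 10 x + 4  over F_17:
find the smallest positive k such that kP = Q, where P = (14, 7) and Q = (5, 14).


Enumerate multiples of P until we hit Q = (5, 14):
  1P = (14, 7)
  2P = (7, 3)
  3P = (5, 3)
  4P = (11, 0)
  5P = (5, 14)
Match found at i = 5.

k = 5


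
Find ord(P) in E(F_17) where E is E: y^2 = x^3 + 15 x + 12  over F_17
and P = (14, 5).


Compute successive multiples of P until we hit O:
  1P = (14, 5)
  2P = (8, 10)
  3P = (16, 8)
  4P = (2, 13)
  5P = (9, 3)
  6P = (3, 13)
  7P = (15, 5)
  8P = (5, 12)
  ... (continuing to 22P)
  22P = O

ord(P) = 22


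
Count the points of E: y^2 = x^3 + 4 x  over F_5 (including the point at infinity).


For each x in F_5, count y with y^2 = x^3 + 4 x + 0 mod 5:
  x = 0: RHS = 0, y in [0]  -> 1 point(s)
  x = 1: RHS = 0, y in [0]  -> 1 point(s)
  x = 2: RHS = 1, y in [1, 4]  -> 2 point(s)
  x = 3: RHS = 4, y in [2, 3]  -> 2 point(s)
  x = 4: RHS = 0, y in [0]  -> 1 point(s)
Affine points: 7. Add the point at infinity: total = 8.

#E(F_5) = 8


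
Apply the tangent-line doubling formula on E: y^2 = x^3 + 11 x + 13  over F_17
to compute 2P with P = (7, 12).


Doubling: s = (3 x1^2 + a) / (2 y1)
s = (3*7^2 + 11) / (2*12) mod 17 = 8
x3 = s^2 - 2 x1 mod 17 = 8^2 - 2*7 = 16
y3 = s (x1 - x3) - y1 mod 17 = 8 * (7 - 16) - 12 = 1

2P = (16, 1)
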